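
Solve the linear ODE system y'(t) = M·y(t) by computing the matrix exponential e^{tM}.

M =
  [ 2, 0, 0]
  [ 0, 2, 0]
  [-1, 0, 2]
e^{tM} =
  [exp(2*t), 0, 0]
  [0, exp(2*t), 0]
  [-t*exp(2*t), 0, exp(2*t)]

Strategy: write M = P · J · P⁻¹ where J is a Jordan canonical form, so e^{tM} = P · e^{tJ} · P⁻¹, and e^{tJ} can be computed block-by-block.

M has Jordan form
J =
  [2, 1, 0]
  [0, 2, 0]
  [0, 0, 2]
(up to reordering of blocks).

Per-block formulas:
  For a 2×2 Jordan block J_2(2): exp(t · J_2(2)) = e^(2t)·(I + t·N), where N is the 2×2 nilpotent shift.
  For a 1×1 block at λ = 2: exp(t · [2]) = [e^(2t)].

After assembling e^{tJ} and conjugating by P, we get:

e^{tM} =
  [exp(2*t), 0, 0]
  [0, exp(2*t), 0]
  [-t*exp(2*t), 0, exp(2*t)]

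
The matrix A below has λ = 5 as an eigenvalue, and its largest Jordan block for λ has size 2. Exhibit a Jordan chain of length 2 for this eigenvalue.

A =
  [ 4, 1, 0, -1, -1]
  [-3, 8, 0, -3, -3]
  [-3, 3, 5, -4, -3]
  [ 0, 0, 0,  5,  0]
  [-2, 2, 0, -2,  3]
A Jordan chain for λ = 5 of length 2:
v_1 = (-1, -3, -3, 0, -2)ᵀ
v_2 = (1, 0, 0, 0, 0)ᵀ

Let N = A − (5)·I. We want v_2 with N^2 v_2 = 0 but N^1 v_2 ≠ 0; then v_{j-1} := N · v_j for j = 2, …, 2.

Pick v_2 = (1, 0, 0, 0, 0)ᵀ.
Then v_1 = N · v_2 = (-1, -3, -3, 0, -2)ᵀ.

Sanity check: (A − (5)·I) v_1 = (0, 0, 0, 0, 0)ᵀ = 0. ✓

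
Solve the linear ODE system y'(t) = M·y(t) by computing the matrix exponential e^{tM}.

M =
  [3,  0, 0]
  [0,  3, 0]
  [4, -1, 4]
e^{tM} =
  [exp(3*t), 0, 0]
  [0, exp(3*t), 0]
  [4*exp(4*t) - 4*exp(3*t), -exp(4*t) + exp(3*t), exp(4*t)]

Strategy: write M = P · J · P⁻¹ where J is a Jordan canonical form, so e^{tM} = P · e^{tJ} · P⁻¹, and e^{tJ} can be computed block-by-block.

M has Jordan form
J =
  [3, 0, 0]
  [0, 3, 0]
  [0, 0, 4]
(up to reordering of blocks).

Per-block formulas:
  For a 1×1 block at λ = 4: exp(t · [4]) = [e^(4t)].
  For a 1×1 block at λ = 3: exp(t · [3]) = [e^(3t)].

After assembling e^{tJ} and conjugating by P, we get:

e^{tM} =
  [exp(3*t), 0, 0]
  [0, exp(3*t), 0]
  [4*exp(4*t) - 4*exp(3*t), -exp(4*t) + exp(3*t), exp(4*t)]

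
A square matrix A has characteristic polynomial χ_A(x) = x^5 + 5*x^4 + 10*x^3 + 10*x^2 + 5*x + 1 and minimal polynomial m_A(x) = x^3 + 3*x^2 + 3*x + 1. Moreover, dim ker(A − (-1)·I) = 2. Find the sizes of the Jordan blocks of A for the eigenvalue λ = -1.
Block sizes for λ = -1: [3, 2]

Step 1 — from the characteristic polynomial, algebraic multiplicity of λ = -1 is 5. From dim ker(A − (-1)·I) = 2, there are exactly 2 Jordan blocks for λ = -1.
Step 2 — from the minimal polynomial, the factor (x + 1)^3 tells us the largest block for λ = -1 has size 3.
Step 3 — with total size 5, 2 blocks, and largest block 3, the block sizes (in nonincreasing order) are [3, 2].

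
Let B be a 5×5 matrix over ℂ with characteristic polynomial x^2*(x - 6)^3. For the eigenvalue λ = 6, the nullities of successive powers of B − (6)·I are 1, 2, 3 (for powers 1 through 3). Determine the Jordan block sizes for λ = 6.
Block sizes for λ = 6: [3]

From the dimensions of kernels of powers, the number of Jordan blocks of size at least j is d_j − d_{j−1} where d_j = dim ker(N^j) (with d_0 = 0). Computing the differences gives [1, 1, 1].
The number of blocks of size exactly k is (#blocks of size ≥ k) − (#blocks of size ≥ k + 1), so the partition is: 1 block(s) of size 3.
In nonincreasing order the block sizes are [3].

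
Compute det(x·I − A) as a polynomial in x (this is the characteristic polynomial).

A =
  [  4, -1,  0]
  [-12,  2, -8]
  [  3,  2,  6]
x^3 - 12*x^2 + 48*x - 64

Expanding det(x·I − A) (e.g. by cofactor expansion or by noting that A is similar to its Jordan form J, which has the same characteristic polynomial as A) gives
  χ_A(x) = x^3 - 12*x^2 + 48*x - 64
which factors as (x - 4)^3. The eigenvalues (with algebraic multiplicities) are λ = 4 with multiplicity 3.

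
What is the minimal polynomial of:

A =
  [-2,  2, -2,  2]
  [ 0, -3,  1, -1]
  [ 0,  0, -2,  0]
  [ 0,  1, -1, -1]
x^2 + 4*x + 4

The characteristic polynomial is χ_A(x) = (x + 2)^4, so the eigenvalues are known. The minimal polynomial is
  m_A(x) = Π_λ (x − λ)^{k_λ}
where k_λ is the size of the *largest* Jordan block for λ (equivalently, the smallest k with (A − λI)^k v = 0 for every generalised eigenvector v of λ).

  λ = -2: largest Jordan block has size 2, contributing (x + 2)^2

So m_A(x) = (x + 2)^2 = x^2 + 4*x + 4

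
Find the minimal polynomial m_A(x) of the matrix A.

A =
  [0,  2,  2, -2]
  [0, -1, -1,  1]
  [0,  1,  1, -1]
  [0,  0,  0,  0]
x^2

The characteristic polynomial is χ_A(x) = x^4, so the eigenvalues are known. The minimal polynomial is
  m_A(x) = Π_λ (x − λ)^{k_λ}
where k_λ is the size of the *largest* Jordan block for λ (equivalently, the smallest k with (A − λI)^k v = 0 for every generalised eigenvector v of λ).

  λ = 0: largest Jordan block has size 2, contributing (x − 0)^2

So m_A(x) = x^2 = x^2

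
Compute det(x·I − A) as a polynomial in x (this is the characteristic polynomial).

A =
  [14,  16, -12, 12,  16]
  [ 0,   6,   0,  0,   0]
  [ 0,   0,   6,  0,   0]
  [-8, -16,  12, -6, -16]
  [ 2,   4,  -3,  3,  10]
x^5 - 30*x^4 + 360*x^3 - 2160*x^2 + 6480*x - 7776

Expanding det(x·I − A) (e.g. by cofactor expansion or by noting that A is similar to its Jordan form J, which has the same characteristic polynomial as A) gives
  χ_A(x) = x^5 - 30*x^4 + 360*x^3 - 2160*x^2 + 6480*x - 7776
which factors as (x - 6)^5. The eigenvalues (with algebraic multiplicities) are λ = 6 with multiplicity 5.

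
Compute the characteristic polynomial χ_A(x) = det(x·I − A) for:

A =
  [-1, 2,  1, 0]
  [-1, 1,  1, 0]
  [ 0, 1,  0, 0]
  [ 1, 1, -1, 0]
x^4

Expanding det(x·I − A) (e.g. by cofactor expansion or by noting that A is similar to its Jordan form J, which has the same characteristic polynomial as A) gives
  χ_A(x) = x^4
which factors as x^4. The eigenvalues (with algebraic multiplicities) are λ = 0 with multiplicity 4.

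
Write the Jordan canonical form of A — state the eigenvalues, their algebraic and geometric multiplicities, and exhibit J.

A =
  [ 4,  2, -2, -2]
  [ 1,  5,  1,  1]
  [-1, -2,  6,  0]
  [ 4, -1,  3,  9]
J_2(6) ⊕ J_2(6)

The characteristic polynomial is
  det(x·I − A) = x^4 - 24*x^3 + 216*x^2 - 864*x + 1296 = (x - 6)^4

Eigenvalues and multiplicities (the geometric multiplicity of λ is n − rank(A − λI), which equals the number of Jordan blocks for λ):
  λ = 6: algebraic multiplicity = 4, geometric multiplicity = 2

Determining the block sizes for each eigenvalue:
  λ = 6: with am = 4 and gm = 2, the partition is not yet determined (e.g. several partitions of 4 into 2 parts exist). Let N = A − (6)·I. Computing rank(N^1) = 2, rank(N^2) = 0; the number of blocks of size ≥ j is rank(N^{j−1}) − rank(N^j), giving [2, 2]. So we have 2 block(s) of size 2 → block sizes [2, 2]

Assembling the blocks gives a Jordan form
J =
  [6, 1, 0, 0]
  [0, 6, 0, 0]
  [0, 0, 6, 1]
  [0, 0, 0, 6]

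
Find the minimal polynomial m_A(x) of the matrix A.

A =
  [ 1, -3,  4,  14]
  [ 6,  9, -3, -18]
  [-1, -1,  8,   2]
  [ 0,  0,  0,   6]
x^3 - 18*x^2 + 108*x - 216

The characteristic polynomial is χ_A(x) = (x - 6)^4, so the eigenvalues are known. The minimal polynomial is
  m_A(x) = Π_λ (x − λ)^{k_λ}
where k_λ is the size of the *largest* Jordan block for λ (equivalently, the smallest k with (A − λI)^k v = 0 for every generalised eigenvector v of λ).

  λ = 6: largest Jordan block has size 3, contributing (x − 6)^3

So m_A(x) = (x - 6)^3 = x^3 - 18*x^2 + 108*x - 216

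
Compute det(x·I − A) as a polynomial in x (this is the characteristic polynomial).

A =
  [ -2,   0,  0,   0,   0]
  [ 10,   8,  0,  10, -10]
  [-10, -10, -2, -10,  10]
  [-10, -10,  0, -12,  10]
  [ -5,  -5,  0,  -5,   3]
x^5 + 5*x^4 - 40*x^2 - 80*x - 48

Expanding det(x·I − A) (e.g. by cofactor expansion or by noting that A is similar to its Jordan form J, which has the same characteristic polynomial as A) gives
  χ_A(x) = x^5 + 5*x^4 - 40*x^2 - 80*x - 48
which factors as (x - 3)*(x + 2)^4. The eigenvalues (with algebraic multiplicities) are λ = -2 with multiplicity 4, λ = 3 with multiplicity 1.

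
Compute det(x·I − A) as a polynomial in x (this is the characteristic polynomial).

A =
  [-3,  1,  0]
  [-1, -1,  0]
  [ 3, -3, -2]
x^3 + 6*x^2 + 12*x + 8

Expanding det(x·I − A) (e.g. by cofactor expansion or by noting that A is similar to its Jordan form J, which has the same characteristic polynomial as A) gives
  χ_A(x) = x^3 + 6*x^2 + 12*x + 8
which factors as (x + 2)^3. The eigenvalues (with algebraic multiplicities) are λ = -2 with multiplicity 3.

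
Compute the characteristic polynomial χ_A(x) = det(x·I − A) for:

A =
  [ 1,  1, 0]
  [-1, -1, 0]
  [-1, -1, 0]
x^3

Expanding det(x·I − A) (e.g. by cofactor expansion or by noting that A is similar to its Jordan form J, which has the same characteristic polynomial as A) gives
  χ_A(x) = x^3
which factors as x^3. The eigenvalues (with algebraic multiplicities) are λ = 0 with multiplicity 3.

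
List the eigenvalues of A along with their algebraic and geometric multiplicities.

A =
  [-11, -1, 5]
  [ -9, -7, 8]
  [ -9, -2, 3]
λ = -5: alg = 3, geom = 1

Step 1 — factor the characteristic polynomial to read off the algebraic multiplicities:
  χ_A(x) = (x + 5)^3

Step 2 — compute geometric multiplicities via the rank-nullity identity g(λ) = n − rank(A − λI):
  rank(A − (-5)·I) = 2, so dim ker(A − (-5)·I) = n − 2 = 1

Summary:
  λ = -5: algebraic multiplicity = 3, geometric multiplicity = 1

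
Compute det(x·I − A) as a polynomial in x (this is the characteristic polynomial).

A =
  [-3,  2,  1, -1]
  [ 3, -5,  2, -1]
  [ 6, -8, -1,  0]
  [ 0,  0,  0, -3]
x^4 + 12*x^3 + 54*x^2 + 108*x + 81

Expanding det(x·I − A) (e.g. by cofactor expansion or by noting that A is similar to its Jordan form J, which has the same characteristic polynomial as A) gives
  χ_A(x) = x^4 + 12*x^3 + 54*x^2 + 108*x + 81
which factors as (x + 3)^4. The eigenvalues (with algebraic multiplicities) are λ = -3 with multiplicity 4.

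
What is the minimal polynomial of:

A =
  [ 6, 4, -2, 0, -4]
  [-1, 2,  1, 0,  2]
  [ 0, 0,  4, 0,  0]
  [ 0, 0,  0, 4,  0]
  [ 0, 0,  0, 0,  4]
x^2 - 8*x + 16

The characteristic polynomial is χ_A(x) = (x - 4)^5, so the eigenvalues are known. The minimal polynomial is
  m_A(x) = Π_λ (x − λ)^{k_λ}
where k_λ is the size of the *largest* Jordan block for λ (equivalently, the smallest k with (A − λI)^k v = 0 for every generalised eigenvector v of λ).

  λ = 4: largest Jordan block has size 2, contributing (x − 4)^2

So m_A(x) = (x - 4)^2 = x^2 - 8*x + 16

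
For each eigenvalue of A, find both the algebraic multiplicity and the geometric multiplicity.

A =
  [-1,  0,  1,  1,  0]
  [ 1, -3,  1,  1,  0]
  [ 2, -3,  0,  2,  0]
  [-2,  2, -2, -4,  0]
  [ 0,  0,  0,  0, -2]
λ = -2: alg = 5, geom = 3

Step 1 — factor the characteristic polynomial to read off the algebraic multiplicities:
  χ_A(x) = (x + 2)^5

Step 2 — compute geometric multiplicities via the rank-nullity identity g(λ) = n − rank(A − λI):
  rank(A − (-2)·I) = 2, so dim ker(A − (-2)·I) = n − 2 = 3

Summary:
  λ = -2: algebraic multiplicity = 5, geometric multiplicity = 3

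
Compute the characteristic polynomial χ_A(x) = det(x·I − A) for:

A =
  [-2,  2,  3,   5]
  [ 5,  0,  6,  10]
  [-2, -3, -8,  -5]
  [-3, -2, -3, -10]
x^4 + 20*x^3 + 150*x^2 + 500*x + 625

Expanding det(x·I − A) (e.g. by cofactor expansion or by noting that A is similar to its Jordan form J, which has the same characteristic polynomial as A) gives
  χ_A(x) = x^4 + 20*x^3 + 150*x^2 + 500*x + 625
which factors as (x + 5)^4. The eigenvalues (with algebraic multiplicities) are λ = -5 with multiplicity 4.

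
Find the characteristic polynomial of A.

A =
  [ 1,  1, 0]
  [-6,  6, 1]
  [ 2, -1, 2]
x^3 - 9*x^2 + 27*x - 27

Expanding det(x·I − A) (e.g. by cofactor expansion or by noting that A is similar to its Jordan form J, which has the same characteristic polynomial as A) gives
  χ_A(x) = x^3 - 9*x^2 + 27*x - 27
which factors as (x - 3)^3. The eigenvalues (with algebraic multiplicities) are λ = 3 with multiplicity 3.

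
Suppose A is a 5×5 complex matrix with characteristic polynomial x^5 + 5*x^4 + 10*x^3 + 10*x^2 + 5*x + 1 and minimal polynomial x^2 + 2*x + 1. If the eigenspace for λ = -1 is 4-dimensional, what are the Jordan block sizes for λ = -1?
Block sizes for λ = -1: [2, 1, 1, 1]

Step 1 — from the characteristic polynomial, algebraic multiplicity of λ = -1 is 5. From dim ker(A − (-1)·I) = 4, there are exactly 4 Jordan blocks for λ = -1.
Step 2 — from the minimal polynomial, the factor (x + 1)^2 tells us the largest block for λ = -1 has size 2.
Step 3 — with total size 5, 4 blocks, and largest block 2, the block sizes (in nonincreasing order) are [2, 1, 1, 1].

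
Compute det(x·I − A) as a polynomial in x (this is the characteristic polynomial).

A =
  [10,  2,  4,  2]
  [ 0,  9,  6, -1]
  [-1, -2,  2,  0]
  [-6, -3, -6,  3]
x^4 - 24*x^3 + 216*x^2 - 864*x + 1296

Expanding det(x·I − A) (e.g. by cofactor expansion or by noting that A is similar to its Jordan form J, which has the same characteristic polynomial as A) gives
  χ_A(x) = x^4 - 24*x^3 + 216*x^2 - 864*x + 1296
which factors as (x - 6)^4. The eigenvalues (with algebraic multiplicities) are λ = 6 with multiplicity 4.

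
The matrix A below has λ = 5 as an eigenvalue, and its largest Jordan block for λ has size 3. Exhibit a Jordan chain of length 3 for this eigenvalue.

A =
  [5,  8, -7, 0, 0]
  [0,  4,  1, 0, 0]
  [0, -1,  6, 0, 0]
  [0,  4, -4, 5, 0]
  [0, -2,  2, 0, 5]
A Jordan chain for λ = 5 of length 3:
v_1 = (-1, 0, 0, 0, 0)ᵀ
v_2 = (8, -1, -1, 4, -2)ᵀ
v_3 = (0, 1, 0, 0, 0)ᵀ

Let N = A − (5)·I. We want v_3 with N^3 v_3 = 0 but N^2 v_3 ≠ 0; then v_{j-1} := N · v_j for j = 3, …, 2.

Pick v_3 = (0, 1, 0, 0, 0)ᵀ.
Then v_2 = N · v_3 = (8, -1, -1, 4, -2)ᵀ.
Then v_1 = N · v_2 = (-1, 0, 0, 0, 0)ᵀ.

Sanity check: (A − (5)·I) v_1 = (0, 0, 0, 0, 0)ᵀ = 0. ✓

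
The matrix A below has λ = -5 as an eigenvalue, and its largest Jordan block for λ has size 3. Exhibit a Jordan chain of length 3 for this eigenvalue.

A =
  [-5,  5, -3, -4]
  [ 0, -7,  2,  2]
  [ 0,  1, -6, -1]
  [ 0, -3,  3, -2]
A Jordan chain for λ = -5 of length 3:
v_1 = (-1, 0, 0, 0)ᵀ
v_2 = (5, -2, 1, -3)ᵀ
v_3 = (0, 1, 0, 0)ᵀ

Let N = A − (-5)·I. We want v_3 with N^3 v_3 = 0 but N^2 v_3 ≠ 0; then v_{j-1} := N · v_j for j = 3, …, 2.

Pick v_3 = (0, 1, 0, 0)ᵀ.
Then v_2 = N · v_3 = (5, -2, 1, -3)ᵀ.
Then v_1 = N · v_2 = (-1, 0, 0, 0)ᵀ.

Sanity check: (A − (-5)·I) v_1 = (0, 0, 0, 0)ᵀ = 0. ✓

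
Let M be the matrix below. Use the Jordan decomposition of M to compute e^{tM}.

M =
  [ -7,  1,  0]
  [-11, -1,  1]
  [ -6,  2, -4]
e^{tM} =
  [-t^2*exp(-4*t) - 3*t*exp(-4*t) + exp(-4*t), t*exp(-4*t), t^2*exp(-4*t)/2]
  [-3*t^2*exp(-4*t) - 11*t*exp(-4*t), 3*t*exp(-4*t) + exp(-4*t), 3*t^2*exp(-4*t)/2 + t*exp(-4*t)]
  [-2*t^2*exp(-4*t) - 6*t*exp(-4*t), 2*t*exp(-4*t), t^2*exp(-4*t) + exp(-4*t)]

Strategy: write M = P · J · P⁻¹ where J is a Jordan canonical form, so e^{tM} = P · e^{tJ} · P⁻¹, and e^{tJ} can be computed block-by-block.

M has Jordan form
J =
  [-4,  1,  0]
  [ 0, -4,  1]
  [ 0,  0, -4]
(up to reordering of blocks).

Per-block formulas:
  For a 3×3 Jordan block J_3(-4): exp(t · J_3(-4)) = e^(-4t)·(I + t·N + (t^2/2)·N^2), where N is the 3×3 nilpotent shift.

After assembling e^{tJ} and conjugating by P, we get:

e^{tM} =
  [-t^2*exp(-4*t) - 3*t*exp(-4*t) + exp(-4*t), t*exp(-4*t), t^2*exp(-4*t)/2]
  [-3*t^2*exp(-4*t) - 11*t*exp(-4*t), 3*t*exp(-4*t) + exp(-4*t), 3*t^2*exp(-4*t)/2 + t*exp(-4*t)]
  [-2*t^2*exp(-4*t) - 6*t*exp(-4*t), 2*t*exp(-4*t), t^2*exp(-4*t) + exp(-4*t)]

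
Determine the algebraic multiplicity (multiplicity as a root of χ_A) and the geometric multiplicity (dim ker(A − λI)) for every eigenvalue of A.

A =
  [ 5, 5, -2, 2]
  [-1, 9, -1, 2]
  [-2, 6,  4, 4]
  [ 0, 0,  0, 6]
λ = 6: alg = 4, geom = 2

Step 1 — factor the characteristic polynomial to read off the algebraic multiplicities:
  χ_A(x) = (x - 6)^4

Step 2 — compute geometric multiplicities via the rank-nullity identity g(λ) = n − rank(A − λI):
  rank(A − (6)·I) = 2, so dim ker(A − (6)·I) = n − 2 = 2

Summary:
  λ = 6: algebraic multiplicity = 4, geometric multiplicity = 2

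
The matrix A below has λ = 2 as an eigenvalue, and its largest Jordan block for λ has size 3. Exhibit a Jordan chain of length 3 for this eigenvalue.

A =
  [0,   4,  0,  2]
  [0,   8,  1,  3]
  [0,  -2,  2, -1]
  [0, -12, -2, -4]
A Jordan chain for λ = 2 of length 3:
v_1 = (0, -2, 0, 4)ᵀ
v_2 = (0, 6, -2, -12)ᵀ
v_3 = (2, 1, 0, 0)ᵀ

Let N = A − (2)·I. We want v_3 with N^3 v_3 = 0 but N^2 v_3 ≠ 0; then v_{j-1} := N · v_j for j = 3, …, 2.

Pick v_3 = (2, 1, 0, 0)ᵀ.
Then v_2 = N · v_3 = (0, 6, -2, -12)ᵀ.
Then v_1 = N · v_2 = (0, -2, 0, 4)ᵀ.

Sanity check: (A − (2)·I) v_1 = (0, 0, 0, 0)ᵀ = 0. ✓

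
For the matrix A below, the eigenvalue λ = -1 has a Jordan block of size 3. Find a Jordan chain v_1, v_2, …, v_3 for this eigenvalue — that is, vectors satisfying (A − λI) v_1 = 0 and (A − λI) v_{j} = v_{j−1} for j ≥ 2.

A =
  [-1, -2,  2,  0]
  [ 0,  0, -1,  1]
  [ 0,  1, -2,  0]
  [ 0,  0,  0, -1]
A Jordan chain for λ = -1 of length 3:
v_1 = (-2, 1, 1, 0)ᵀ
v_2 = (0, 1, 0, 0)ᵀ
v_3 = (0, 0, 0, 1)ᵀ

Let N = A − (-1)·I. We want v_3 with N^3 v_3 = 0 but N^2 v_3 ≠ 0; then v_{j-1} := N · v_j for j = 3, …, 2.

Pick v_3 = (0, 0, 0, 1)ᵀ.
Then v_2 = N · v_3 = (0, 1, 0, 0)ᵀ.
Then v_1 = N · v_2 = (-2, 1, 1, 0)ᵀ.

Sanity check: (A − (-1)·I) v_1 = (0, 0, 0, 0)ᵀ = 0. ✓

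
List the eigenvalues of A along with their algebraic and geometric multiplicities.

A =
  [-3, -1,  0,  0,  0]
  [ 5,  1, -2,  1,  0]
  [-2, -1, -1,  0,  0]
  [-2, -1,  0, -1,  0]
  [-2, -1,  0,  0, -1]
λ = -1: alg = 5, geom = 3

Step 1 — factor the characteristic polynomial to read off the algebraic multiplicities:
  χ_A(x) = (x + 1)^5

Step 2 — compute geometric multiplicities via the rank-nullity identity g(λ) = n − rank(A − λI):
  rank(A − (-1)·I) = 2, so dim ker(A − (-1)·I) = n − 2 = 3

Summary:
  λ = -1: algebraic multiplicity = 5, geometric multiplicity = 3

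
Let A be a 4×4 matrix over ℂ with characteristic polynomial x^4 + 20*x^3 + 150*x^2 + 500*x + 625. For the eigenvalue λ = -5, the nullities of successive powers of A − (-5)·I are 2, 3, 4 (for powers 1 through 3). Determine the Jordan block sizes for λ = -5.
Block sizes for λ = -5: [3, 1]

From the dimensions of kernels of powers, the number of Jordan blocks of size at least j is d_j − d_{j−1} where d_j = dim ker(N^j) (with d_0 = 0). Computing the differences gives [2, 1, 1].
The number of blocks of size exactly k is (#blocks of size ≥ k) − (#blocks of size ≥ k + 1), so the partition is: 1 block(s) of size 1, 1 block(s) of size 3.
In nonincreasing order the block sizes are [3, 1].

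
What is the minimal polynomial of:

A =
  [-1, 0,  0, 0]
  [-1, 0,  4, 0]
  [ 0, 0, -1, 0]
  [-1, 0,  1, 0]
x^2 + x

The characteristic polynomial is χ_A(x) = x^2*(x + 1)^2, so the eigenvalues are known. The minimal polynomial is
  m_A(x) = Π_λ (x − λ)^{k_λ}
where k_λ is the size of the *largest* Jordan block for λ (equivalently, the smallest k with (A − λI)^k v = 0 for every generalised eigenvector v of λ).

  λ = -1: largest Jordan block has size 1, contributing (x + 1)
  λ = 0: largest Jordan block has size 1, contributing (x − 0)

So m_A(x) = x*(x + 1) = x^2 + x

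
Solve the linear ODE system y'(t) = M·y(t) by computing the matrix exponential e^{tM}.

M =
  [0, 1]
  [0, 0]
e^{tM} =
  [1, t]
  [0, 1]

Strategy: write M = P · J · P⁻¹ where J is a Jordan canonical form, so e^{tM} = P · e^{tJ} · P⁻¹, and e^{tJ} can be computed block-by-block.

M has Jordan form
J =
  [0, 1]
  [0, 0]
(up to reordering of blocks).

Per-block formulas:
  For a 2×2 Jordan block J_2(0): exp(t · J_2(0)) = e^(0t)·(I + t·N), where N is the 2×2 nilpotent shift.

After assembling e^{tJ} and conjugating by P, we get:

e^{tM} =
  [1, t]
  [0, 1]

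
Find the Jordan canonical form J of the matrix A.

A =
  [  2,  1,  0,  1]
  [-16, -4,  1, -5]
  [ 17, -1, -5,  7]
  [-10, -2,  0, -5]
J_3(-3) ⊕ J_1(-3)

The characteristic polynomial is
  det(x·I − A) = x^4 + 12*x^3 + 54*x^2 + 108*x + 81 = (x + 3)^4

Eigenvalues and multiplicities (the geometric multiplicity of λ is n − rank(A − λI), which equals the number of Jordan blocks for λ):
  λ = -3: algebraic multiplicity = 4, geometric multiplicity = 2

Determining the block sizes for each eigenvalue:
  λ = -3: with am = 4 and gm = 2, the partition is not yet determined (e.g. several partitions of 4 into 2 parts exist). Let N = A − (-3)·I. Computing rank(N^1) = 2, rank(N^2) = 1, rank(N^3) = 0; the number of blocks of size ≥ j is rank(N^{j−1}) − rank(N^j), giving [2, 1, 1]. So we have 1 block(s) of size 3, 1 block(s) of size 1 → block sizes [3, 1]

Assembling the blocks gives a Jordan form
J =
  [-3,  1,  0,  0]
  [ 0, -3,  1,  0]
  [ 0,  0, -3,  0]
  [ 0,  0,  0, -3]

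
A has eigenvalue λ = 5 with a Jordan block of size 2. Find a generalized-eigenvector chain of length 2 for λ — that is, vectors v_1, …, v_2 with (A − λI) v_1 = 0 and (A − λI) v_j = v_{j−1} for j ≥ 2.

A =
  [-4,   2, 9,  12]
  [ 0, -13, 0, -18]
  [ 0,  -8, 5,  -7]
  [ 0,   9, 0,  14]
A Jordan chain for λ = 5 of length 2:
v_1 = (1, 0, 1, 0)ᵀ
v_2 = (1, -1, 0, 1)ᵀ

Let N = A − (5)·I. We want v_2 with N^2 v_2 = 0 but N^1 v_2 ≠ 0; then v_{j-1} := N · v_j for j = 2, …, 2.

Pick v_2 = (1, -1, 0, 1)ᵀ.
Then v_1 = N · v_2 = (1, 0, 1, 0)ᵀ.

Sanity check: (A − (5)·I) v_1 = (0, 0, 0, 0)ᵀ = 0. ✓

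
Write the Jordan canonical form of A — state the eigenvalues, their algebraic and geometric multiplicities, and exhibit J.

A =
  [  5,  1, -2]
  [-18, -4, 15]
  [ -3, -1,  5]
J_3(2)

The characteristic polynomial is
  det(x·I − A) = x^3 - 6*x^2 + 12*x - 8 = (x - 2)^3

Eigenvalues and multiplicities (the geometric multiplicity of λ is n − rank(A − λI), which equals the number of Jordan blocks for λ):
  λ = 2: algebraic multiplicity = 3, geometric multiplicity = 1

Determining the block sizes for each eigenvalue:
  λ = 2: one block (gm = 1), so the single block has size am = 3 → block sizes [3]

Assembling the blocks gives a Jordan form
J =
  [2, 1, 0]
  [0, 2, 1]
  [0, 0, 2]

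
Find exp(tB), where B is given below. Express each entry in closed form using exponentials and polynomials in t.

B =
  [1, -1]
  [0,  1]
e^{tB} =
  [exp(t), -t*exp(t)]
  [0, exp(t)]

Strategy: write B = P · J · P⁻¹ where J is a Jordan canonical form, so e^{tB} = P · e^{tJ} · P⁻¹, and e^{tJ} can be computed block-by-block.

B has Jordan form
J =
  [1, 1]
  [0, 1]
(up to reordering of blocks).

Per-block formulas:
  For a 2×2 Jordan block J_2(1): exp(t · J_2(1)) = e^(1t)·(I + t·N), where N is the 2×2 nilpotent shift.

After assembling e^{tJ} and conjugating by P, we get:

e^{tB} =
  [exp(t), -t*exp(t)]
  [0, exp(t)]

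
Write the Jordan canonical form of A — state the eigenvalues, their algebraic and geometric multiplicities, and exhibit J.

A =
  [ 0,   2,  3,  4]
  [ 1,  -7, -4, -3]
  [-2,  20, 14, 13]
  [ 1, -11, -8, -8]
J_3(-1) ⊕ J_1(2)

The characteristic polynomial is
  det(x·I − A) = x^4 + x^3 - 3*x^2 - 5*x - 2 = (x - 2)*(x + 1)^3

Eigenvalues and multiplicities (the geometric multiplicity of λ is n − rank(A − λI), which equals the number of Jordan blocks for λ):
  λ = -1: algebraic multiplicity = 3, geometric multiplicity = 1
  λ = 2: algebraic multiplicity = 1, geometric multiplicity = 1

Determining the block sizes for each eigenvalue:
  λ = -1: one block (gm = 1), so the single block has size am = 3 → block sizes [3]
  λ = 2: one block (gm = 1), so the single block has size am = 1 → block sizes [1]

Assembling the blocks gives a Jordan form
J =
  [-1,  1,  0, 0]
  [ 0, -1,  1, 0]
  [ 0,  0, -1, 0]
  [ 0,  0,  0, 2]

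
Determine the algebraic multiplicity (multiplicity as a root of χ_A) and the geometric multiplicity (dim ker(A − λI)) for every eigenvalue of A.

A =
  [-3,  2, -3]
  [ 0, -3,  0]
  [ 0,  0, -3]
λ = -3: alg = 3, geom = 2

Step 1 — factor the characteristic polynomial to read off the algebraic multiplicities:
  χ_A(x) = (x + 3)^3

Step 2 — compute geometric multiplicities via the rank-nullity identity g(λ) = n − rank(A − λI):
  rank(A − (-3)·I) = 1, so dim ker(A − (-3)·I) = n − 1 = 2

Summary:
  λ = -3: algebraic multiplicity = 3, geometric multiplicity = 2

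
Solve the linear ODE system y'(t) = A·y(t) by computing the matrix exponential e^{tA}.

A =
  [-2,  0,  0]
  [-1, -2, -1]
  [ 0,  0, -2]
e^{tA} =
  [exp(-2*t), 0, 0]
  [-t*exp(-2*t), exp(-2*t), -t*exp(-2*t)]
  [0, 0, exp(-2*t)]

Strategy: write A = P · J · P⁻¹ where J is a Jordan canonical form, so e^{tA} = P · e^{tJ} · P⁻¹, and e^{tJ} can be computed block-by-block.

A has Jordan form
J =
  [-2,  1,  0]
  [ 0, -2,  0]
  [ 0,  0, -2]
(up to reordering of blocks).

Per-block formulas:
  For a 2×2 Jordan block J_2(-2): exp(t · J_2(-2)) = e^(-2t)·(I + t·N), where N is the 2×2 nilpotent shift.
  For a 1×1 block at λ = -2: exp(t · [-2]) = [e^(-2t)].

After assembling e^{tJ} and conjugating by P, we get:

e^{tA} =
  [exp(-2*t), 0, 0]
  [-t*exp(-2*t), exp(-2*t), -t*exp(-2*t)]
  [0, 0, exp(-2*t)]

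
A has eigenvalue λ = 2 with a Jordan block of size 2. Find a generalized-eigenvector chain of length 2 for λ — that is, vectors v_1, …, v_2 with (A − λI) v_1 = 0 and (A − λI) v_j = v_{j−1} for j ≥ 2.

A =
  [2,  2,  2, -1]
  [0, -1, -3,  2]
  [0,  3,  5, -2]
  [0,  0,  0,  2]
A Jordan chain for λ = 2 of length 2:
v_1 = (2, -3, 3, 0)ᵀ
v_2 = (0, 1, 0, 0)ᵀ

Let N = A − (2)·I. We want v_2 with N^2 v_2 = 0 but N^1 v_2 ≠ 0; then v_{j-1} := N · v_j for j = 2, …, 2.

Pick v_2 = (0, 1, 0, 0)ᵀ.
Then v_1 = N · v_2 = (2, -3, 3, 0)ᵀ.

Sanity check: (A − (2)·I) v_1 = (0, 0, 0, 0)ᵀ = 0. ✓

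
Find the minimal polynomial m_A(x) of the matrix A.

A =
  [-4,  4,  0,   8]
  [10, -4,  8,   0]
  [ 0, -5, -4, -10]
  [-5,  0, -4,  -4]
x^2 + 8*x + 16

The characteristic polynomial is χ_A(x) = (x + 4)^4, so the eigenvalues are known. The minimal polynomial is
  m_A(x) = Π_λ (x − λ)^{k_λ}
where k_λ is the size of the *largest* Jordan block for λ (equivalently, the smallest k with (A − λI)^k v = 0 for every generalised eigenvector v of λ).

  λ = -4: largest Jordan block has size 2, contributing (x + 4)^2

So m_A(x) = (x + 4)^2 = x^2 + 8*x + 16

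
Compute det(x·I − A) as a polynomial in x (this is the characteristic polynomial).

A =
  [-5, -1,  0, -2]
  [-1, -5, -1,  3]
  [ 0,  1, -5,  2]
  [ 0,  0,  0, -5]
x^4 + 20*x^3 + 150*x^2 + 500*x + 625

Expanding det(x·I − A) (e.g. by cofactor expansion or by noting that A is similar to its Jordan form J, which has the same characteristic polynomial as A) gives
  χ_A(x) = x^4 + 20*x^3 + 150*x^2 + 500*x + 625
which factors as (x + 5)^4. The eigenvalues (with algebraic multiplicities) are λ = -5 with multiplicity 4.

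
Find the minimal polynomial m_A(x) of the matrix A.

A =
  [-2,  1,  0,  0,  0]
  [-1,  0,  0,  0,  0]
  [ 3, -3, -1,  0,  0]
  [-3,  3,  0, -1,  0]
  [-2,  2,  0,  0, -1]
x^2 + 2*x + 1

The characteristic polynomial is χ_A(x) = (x + 1)^5, so the eigenvalues are known. The minimal polynomial is
  m_A(x) = Π_λ (x − λ)^{k_λ}
where k_λ is the size of the *largest* Jordan block for λ (equivalently, the smallest k with (A − λI)^k v = 0 for every generalised eigenvector v of λ).

  λ = -1: largest Jordan block has size 2, contributing (x + 1)^2

So m_A(x) = (x + 1)^2 = x^2 + 2*x + 1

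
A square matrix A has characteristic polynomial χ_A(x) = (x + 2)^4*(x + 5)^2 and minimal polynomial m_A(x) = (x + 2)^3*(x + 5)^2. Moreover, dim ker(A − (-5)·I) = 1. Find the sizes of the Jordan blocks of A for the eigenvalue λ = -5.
Block sizes for λ = -5: [2]

Step 1 — from the characteristic polynomial, algebraic multiplicity of λ = -5 is 2. From dim ker(A − (-5)·I) = 1, there are exactly 1 Jordan blocks for λ = -5.
Step 2 — from the minimal polynomial, the factor (x + 5)^2 tells us the largest block for λ = -5 has size 2.
Step 3 — with total size 2, 1 blocks, and largest block 2, the block sizes (in nonincreasing order) are [2].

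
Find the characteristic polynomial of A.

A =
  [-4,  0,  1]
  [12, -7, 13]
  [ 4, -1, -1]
x^3 + 12*x^2 + 48*x + 64

Expanding det(x·I − A) (e.g. by cofactor expansion or by noting that A is similar to its Jordan form J, which has the same characteristic polynomial as A) gives
  χ_A(x) = x^3 + 12*x^2 + 48*x + 64
which factors as (x + 4)^3. The eigenvalues (with algebraic multiplicities) are λ = -4 with multiplicity 3.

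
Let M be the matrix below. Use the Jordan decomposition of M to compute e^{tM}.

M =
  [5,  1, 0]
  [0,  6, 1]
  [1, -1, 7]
e^{tM} =
  [t^2*exp(6*t)/2 - t*exp(6*t) + exp(6*t), -t^2*exp(6*t)/2 + t*exp(6*t), t^2*exp(6*t)/2]
  [t^2*exp(6*t)/2, -t^2*exp(6*t)/2 + exp(6*t), t^2*exp(6*t)/2 + t*exp(6*t)]
  [t*exp(6*t), -t*exp(6*t), t*exp(6*t) + exp(6*t)]

Strategy: write M = P · J · P⁻¹ where J is a Jordan canonical form, so e^{tM} = P · e^{tJ} · P⁻¹, and e^{tJ} can be computed block-by-block.

M has Jordan form
J =
  [6, 1, 0]
  [0, 6, 1]
  [0, 0, 6]
(up to reordering of blocks).

Per-block formulas:
  For a 3×3 Jordan block J_3(6): exp(t · J_3(6)) = e^(6t)·(I + t·N + (t^2/2)·N^2), where N is the 3×3 nilpotent shift.

After assembling e^{tJ} and conjugating by P, we get:

e^{tM} =
  [t^2*exp(6*t)/2 - t*exp(6*t) + exp(6*t), -t^2*exp(6*t)/2 + t*exp(6*t), t^2*exp(6*t)/2]
  [t^2*exp(6*t)/2, -t^2*exp(6*t)/2 + exp(6*t), t^2*exp(6*t)/2 + t*exp(6*t)]
  [t*exp(6*t), -t*exp(6*t), t*exp(6*t) + exp(6*t)]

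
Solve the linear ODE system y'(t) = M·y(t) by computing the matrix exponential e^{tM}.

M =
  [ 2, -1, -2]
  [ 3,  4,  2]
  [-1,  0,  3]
e^{tM} =
  [-t*exp(3*t) + exp(3*t), -t*exp(3*t), -2*t*exp(3*t)]
  [-t^2*exp(3*t) + 3*t*exp(3*t), -t^2*exp(3*t) + t*exp(3*t) + exp(3*t), -2*t^2*exp(3*t) + 2*t*exp(3*t)]
  [t^2*exp(3*t)/2 - t*exp(3*t), t^2*exp(3*t)/2, t^2*exp(3*t) + exp(3*t)]

Strategy: write M = P · J · P⁻¹ where J is a Jordan canonical form, so e^{tM} = P · e^{tJ} · P⁻¹, and e^{tJ} can be computed block-by-block.

M has Jordan form
J =
  [3, 1, 0]
  [0, 3, 1]
  [0, 0, 3]
(up to reordering of blocks).

Per-block formulas:
  For a 3×3 Jordan block J_3(3): exp(t · J_3(3)) = e^(3t)·(I + t·N + (t^2/2)·N^2), where N is the 3×3 nilpotent shift.

After assembling e^{tJ} and conjugating by P, we get:

e^{tM} =
  [-t*exp(3*t) + exp(3*t), -t*exp(3*t), -2*t*exp(3*t)]
  [-t^2*exp(3*t) + 3*t*exp(3*t), -t^2*exp(3*t) + t*exp(3*t) + exp(3*t), -2*t^2*exp(3*t) + 2*t*exp(3*t)]
  [t^2*exp(3*t)/2 - t*exp(3*t), t^2*exp(3*t)/2, t^2*exp(3*t) + exp(3*t)]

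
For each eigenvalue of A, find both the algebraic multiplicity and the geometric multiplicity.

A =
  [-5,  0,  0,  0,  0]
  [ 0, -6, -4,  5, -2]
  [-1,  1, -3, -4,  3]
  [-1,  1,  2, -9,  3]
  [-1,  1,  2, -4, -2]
λ = -5: alg = 5, geom = 3

Step 1 — factor the characteristic polynomial to read off the algebraic multiplicities:
  χ_A(x) = (x + 5)^5

Step 2 — compute geometric multiplicities via the rank-nullity identity g(λ) = n − rank(A − λI):
  rank(A − (-5)·I) = 2, so dim ker(A − (-5)·I) = n − 2 = 3

Summary:
  λ = -5: algebraic multiplicity = 5, geometric multiplicity = 3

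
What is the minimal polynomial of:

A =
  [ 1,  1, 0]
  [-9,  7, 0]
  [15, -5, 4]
x^2 - 8*x + 16

The characteristic polynomial is χ_A(x) = (x - 4)^3, so the eigenvalues are known. The minimal polynomial is
  m_A(x) = Π_λ (x − λ)^{k_λ}
where k_λ is the size of the *largest* Jordan block for λ (equivalently, the smallest k with (A − λI)^k v = 0 for every generalised eigenvector v of λ).

  λ = 4: largest Jordan block has size 2, contributing (x − 4)^2

So m_A(x) = (x - 4)^2 = x^2 - 8*x + 16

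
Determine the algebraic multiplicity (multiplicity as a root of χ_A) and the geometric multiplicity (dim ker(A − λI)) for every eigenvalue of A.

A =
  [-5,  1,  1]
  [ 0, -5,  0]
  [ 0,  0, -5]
λ = -5: alg = 3, geom = 2

Step 1 — factor the characteristic polynomial to read off the algebraic multiplicities:
  χ_A(x) = (x + 5)^3

Step 2 — compute geometric multiplicities via the rank-nullity identity g(λ) = n − rank(A − λI):
  rank(A − (-5)·I) = 1, so dim ker(A − (-5)·I) = n − 1 = 2

Summary:
  λ = -5: algebraic multiplicity = 3, geometric multiplicity = 2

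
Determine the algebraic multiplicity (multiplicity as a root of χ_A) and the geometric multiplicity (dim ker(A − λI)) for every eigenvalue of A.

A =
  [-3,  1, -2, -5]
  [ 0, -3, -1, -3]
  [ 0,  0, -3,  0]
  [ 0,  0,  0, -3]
λ = -3: alg = 4, geom = 2

Step 1 — factor the characteristic polynomial to read off the algebraic multiplicities:
  χ_A(x) = (x + 3)^4

Step 2 — compute geometric multiplicities via the rank-nullity identity g(λ) = n − rank(A − λI):
  rank(A − (-3)·I) = 2, so dim ker(A − (-3)·I) = n − 2 = 2

Summary:
  λ = -3: algebraic multiplicity = 4, geometric multiplicity = 2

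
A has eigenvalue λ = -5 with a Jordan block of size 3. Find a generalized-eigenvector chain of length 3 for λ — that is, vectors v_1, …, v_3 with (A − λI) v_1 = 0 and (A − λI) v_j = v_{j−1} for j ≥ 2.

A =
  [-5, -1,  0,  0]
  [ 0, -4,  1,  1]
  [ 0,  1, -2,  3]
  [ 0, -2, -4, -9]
A Jordan chain for λ = -5 of length 3:
v_1 = (-1, 0, -2, 2)ᵀ
v_2 = (-1, 1, 1, -2)ᵀ
v_3 = (0, 1, 0, 0)ᵀ

Let N = A − (-5)·I. We want v_3 with N^3 v_3 = 0 but N^2 v_3 ≠ 0; then v_{j-1} := N · v_j for j = 3, …, 2.

Pick v_3 = (0, 1, 0, 0)ᵀ.
Then v_2 = N · v_3 = (-1, 1, 1, -2)ᵀ.
Then v_1 = N · v_2 = (-1, 0, -2, 2)ᵀ.

Sanity check: (A − (-5)·I) v_1 = (0, 0, 0, 0)ᵀ = 0. ✓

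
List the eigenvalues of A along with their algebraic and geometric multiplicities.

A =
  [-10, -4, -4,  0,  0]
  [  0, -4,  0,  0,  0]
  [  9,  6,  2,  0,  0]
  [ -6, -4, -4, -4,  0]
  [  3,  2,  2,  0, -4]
λ = -4: alg = 5, geom = 4

Step 1 — factor the characteristic polynomial to read off the algebraic multiplicities:
  χ_A(x) = (x + 4)^5

Step 2 — compute geometric multiplicities via the rank-nullity identity g(λ) = n − rank(A − λI):
  rank(A − (-4)·I) = 1, so dim ker(A − (-4)·I) = n − 1 = 4

Summary:
  λ = -4: algebraic multiplicity = 5, geometric multiplicity = 4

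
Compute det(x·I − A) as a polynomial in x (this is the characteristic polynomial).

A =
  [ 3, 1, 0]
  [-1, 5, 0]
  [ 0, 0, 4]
x^3 - 12*x^2 + 48*x - 64

Expanding det(x·I − A) (e.g. by cofactor expansion or by noting that A is similar to its Jordan form J, which has the same characteristic polynomial as A) gives
  χ_A(x) = x^3 - 12*x^2 + 48*x - 64
which factors as (x - 4)^3. The eigenvalues (with algebraic multiplicities) are λ = 4 with multiplicity 3.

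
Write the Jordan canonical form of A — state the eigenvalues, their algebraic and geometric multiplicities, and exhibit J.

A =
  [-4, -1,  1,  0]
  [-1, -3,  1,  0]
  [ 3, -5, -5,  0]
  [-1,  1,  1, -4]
J_3(-4) ⊕ J_1(-4)

The characteristic polynomial is
  det(x·I − A) = x^4 + 16*x^3 + 96*x^2 + 256*x + 256 = (x + 4)^4

Eigenvalues and multiplicities (the geometric multiplicity of λ is n − rank(A − λI), which equals the number of Jordan blocks for λ):
  λ = -4: algebraic multiplicity = 4, geometric multiplicity = 2

Determining the block sizes for each eigenvalue:
  λ = -4: with am = 4 and gm = 2, the partition is not yet determined (e.g. several partitions of 4 into 2 parts exist). Let N = A − (-4)·I. Computing rank(N^1) = 2, rank(N^2) = 1, rank(N^3) = 0; the number of blocks of size ≥ j is rank(N^{j−1}) − rank(N^j), giving [2, 1, 1]. So we have 1 block(s) of size 3, 1 block(s) of size 1 → block sizes [3, 1]

Assembling the blocks gives a Jordan form
J =
  [-4,  1,  0,  0]
  [ 0, -4,  1,  0]
  [ 0,  0, -4,  0]
  [ 0,  0,  0, -4]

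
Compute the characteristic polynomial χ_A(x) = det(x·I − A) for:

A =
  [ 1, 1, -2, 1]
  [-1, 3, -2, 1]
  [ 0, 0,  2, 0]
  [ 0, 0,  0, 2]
x^4 - 8*x^3 + 24*x^2 - 32*x + 16

Expanding det(x·I − A) (e.g. by cofactor expansion or by noting that A is similar to its Jordan form J, which has the same characteristic polynomial as A) gives
  χ_A(x) = x^4 - 8*x^3 + 24*x^2 - 32*x + 16
which factors as (x - 2)^4. The eigenvalues (with algebraic multiplicities) are λ = 2 with multiplicity 4.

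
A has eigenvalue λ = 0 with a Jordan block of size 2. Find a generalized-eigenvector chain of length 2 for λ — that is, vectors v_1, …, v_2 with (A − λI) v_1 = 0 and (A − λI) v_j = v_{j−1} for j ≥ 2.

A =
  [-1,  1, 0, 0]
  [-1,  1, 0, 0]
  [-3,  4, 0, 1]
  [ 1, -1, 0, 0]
A Jordan chain for λ = 0 of length 2:
v_1 = (-1, -1, -3, 1)ᵀ
v_2 = (1, 0, 0, 0)ᵀ

Let N = A − (0)·I. We want v_2 with N^2 v_2 = 0 but N^1 v_2 ≠ 0; then v_{j-1} := N · v_j for j = 2, …, 2.

Pick v_2 = (1, 0, 0, 0)ᵀ.
Then v_1 = N · v_2 = (-1, -1, -3, 1)ᵀ.

Sanity check: (A − (0)·I) v_1 = (0, 0, 0, 0)ᵀ = 0. ✓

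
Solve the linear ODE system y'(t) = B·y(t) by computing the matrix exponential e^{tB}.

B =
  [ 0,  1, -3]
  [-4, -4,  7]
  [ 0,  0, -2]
e^{tB} =
  [2*t*exp(-2*t) + exp(-2*t), t*exp(-2*t), t^2*exp(-2*t)/2 - 3*t*exp(-2*t)]
  [-4*t*exp(-2*t), -2*t*exp(-2*t) + exp(-2*t), -t^2*exp(-2*t) + 7*t*exp(-2*t)]
  [0, 0, exp(-2*t)]

Strategy: write B = P · J · P⁻¹ where J is a Jordan canonical form, so e^{tB} = P · e^{tJ} · P⁻¹, and e^{tJ} can be computed block-by-block.

B has Jordan form
J =
  [-2,  1,  0]
  [ 0, -2,  1]
  [ 0,  0, -2]
(up to reordering of blocks).

Per-block formulas:
  For a 3×3 Jordan block J_3(-2): exp(t · J_3(-2)) = e^(-2t)·(I + t·N + (t^2/2)·N^2), where N is the 3×3 nilpotent shift.

After assembling e^{tJ} and conjugating by P, we get:

e^{tB} =
  [2*t*exp(-2*t) + exp(-2*t), t*exp(-2*t), t^2*exp(-2*t)/2 - 3*t*exp(-2*t)]
  [-4*t*exp(-2*t), -2*t*exp(-2*t) + exp(-2*t), -t^2*exp(-2*t) + 7*t*exp(-2*t)]
  [0, 0, exp(-2*t)]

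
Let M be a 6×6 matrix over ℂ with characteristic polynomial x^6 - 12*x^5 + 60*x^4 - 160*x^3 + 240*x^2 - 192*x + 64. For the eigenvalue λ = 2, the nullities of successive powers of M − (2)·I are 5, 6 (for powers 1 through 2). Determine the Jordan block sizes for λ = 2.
Block sizes for λ = 2: [2, 1, 1, 1, 1]

From the dimensions of kernels of powers, the number of Jordan blocks of size at least j is d_j − d_{j−1} where d_j = dim ker(N^j) (with d_0 = 0). Computing the differences gives [5, 1].
The number of blocks of size exactly k is (#blocks of size ≥ k) − (#blocks of size ≥ k + 1), so the partition is: 4 block(s) of size 1, 1 block(s) of size 2.
In nonincreasing order the block sizes are [2, 1, 1, 1, 1].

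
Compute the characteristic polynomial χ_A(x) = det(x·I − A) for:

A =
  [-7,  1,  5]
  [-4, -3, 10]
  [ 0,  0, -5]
x^3 + 15*x^2 + 75*x + 125

Expanding det(x·I − A) (e.g. by cofactor expansion or by noting that A is similar to its Jordan form J, which has the same characteristic polynomial as A) gives
  χ_A(x) = x^3 + 15*x^2 + 75*x + 125
which factors as (x + 5)^3. The eigenvalues (with algebraic multiplicities) are λ = -5 with multiplicity 3.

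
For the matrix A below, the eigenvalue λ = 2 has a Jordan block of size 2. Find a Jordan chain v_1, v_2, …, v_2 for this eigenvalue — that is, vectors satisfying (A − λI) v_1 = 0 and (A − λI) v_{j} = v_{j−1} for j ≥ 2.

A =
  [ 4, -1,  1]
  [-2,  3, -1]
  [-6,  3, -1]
A Jordan chain for λ = 2 of length 2:
v_1 = (2, -2, -6)ᵀ
v_2 = (1, 0, 0)ᵀ

Let N = A − (2)·I. We want v_2 with N^2 v_2 = 0 but N^1 v_2 ≠ 0; then v_{j-1} := N · v_j for j = 2, …, 2.

Pick v_2 = (1, 0, 0)ᵀ.
Then v_1 = N · v_2 = (2, -2, -6)ᵀ.

Sanity check: (A − (2)·I) v_1 = (0, 0, 0)ᵀ = 0. ✓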